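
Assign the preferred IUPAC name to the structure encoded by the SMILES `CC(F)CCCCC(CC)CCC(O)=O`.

4-ethyl-9-fluorodecanoic acid

The longest chain bearing the –COOH group is 10 carbons long (decane).
The highest-priority functional group is a carboxylic acid (terminal –COOH), so the name ends in -oic acid.
Choose the numbering such that the carboxylic acid carbon is C-1 by definition.
This places an ethyl group at C-4; a fluoro group at C-9.
Substituent prefixes are cited in alphabetical order (multiplying prefixes like di-/tri- are ignored for ordering).
Assembling the pieces gives 4-ethyl-9-fluorodecanoic acid.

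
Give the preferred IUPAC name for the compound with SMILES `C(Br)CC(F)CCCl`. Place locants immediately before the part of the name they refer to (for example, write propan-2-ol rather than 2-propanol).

The longest continuous carbon chain has 5 atoms, so the parent hydride is pentane.
Number the chain so that the locant sets are identical either way, so the alphabetically earlier bromo substituent takes the lower locant (1 rather than 5).
This places a bromo group at C-1; a chloro group at C-5; a fluoro group at C-3.
The substituents are ordered alphabetically, ignoring any di-/tri- multipliers.
Putting it together: 1-bromo-5-chloro-3-fluoropentane.

1-bromo-5-chloro-3-fluoropentane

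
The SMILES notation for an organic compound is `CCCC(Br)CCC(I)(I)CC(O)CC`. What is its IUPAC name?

The longest chain bearing the –OH group is 11 carbons long (undecane).
An alcohol (–OH) is the principal characteristic group, giving the suffix -ol.
Number the chain so that numbering from this end puts the hydroxyl group at C-3 rather than C-9.
This places the hydroxyl at C-3; a bromo group at C-8; two iodo groups at C-5.
Prefixes are listed alphabetically: bromo, iodo.
The name is 8-bromo-5,5-diiodoundecan-3-ol.

8-bromo-5,5-diiodoundecan-3-ol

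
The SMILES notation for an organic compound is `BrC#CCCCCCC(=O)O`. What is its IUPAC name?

8-bromooct-7-ynoic acid

Counting along the main chain through the –COOH group and the multiple bond gives 8 carbons: the parent is octane.
The principal characteristic group is a carboxylic acid (terminal –COOH), named with the suffix -oic acid.
The chain contains a C≡C triple bond, so the unsaturation ending is -yne.
Number the chain so that the carboxylic acid carbon is C-1 by definition.
With this numbering: the triple bond between C-7 and C-8; a bromo group at C-8.
Putting it together: 8-bromooct-7-ynoic acid.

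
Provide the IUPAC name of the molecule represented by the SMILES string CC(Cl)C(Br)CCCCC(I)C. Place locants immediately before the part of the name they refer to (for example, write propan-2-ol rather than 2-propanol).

3-bromo-2-chloro-8-iodononane

The parent chain contains 9 carbons (nonane).
Number the chain so that the substituent locant set {2,3,8} is lower than {2,7,8} at the first point of difference.
That gives a bromo group at C-3; a chloro group at C-2; an iodo group at C-8.
Substituent prefixes are cited in alphabetical order (multiplying prefixes like di-/tri- are ignored for ordering).
Putting it together: 3-bromo-2-chloro-8-iodononane.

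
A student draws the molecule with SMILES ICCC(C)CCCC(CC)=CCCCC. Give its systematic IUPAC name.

Counting along the main chain through the multiple bond gives 12 carbons: the parent is dodecane.
A C=C double bond in the chain gives the infix -ene-.
The numbering direction is chosen so that numbering from this end puts the double bond at C-5 rather than C-7.
That gives the double bond between C-5 and C-6; an ethyl group at C-6; an iodo group at C-12; a methyl group at C-10.
Prefixes are listed alphabetically: ethyl, iodo, methyl.
Putting it together: 6-ethyl-12-iodo-10-methyldodec-5-ene.

6-ethyl-12-iodo-10-methyldodec-5-ene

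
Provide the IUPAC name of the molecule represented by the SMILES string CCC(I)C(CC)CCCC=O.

Counting along the main chain through the –CHO group gives 8 carbons: the parent is octane.
The highest-priority functional group is an aldehyde (terminal –CHO), so the name ends in -al.
The numbering direction is chosen so that the aldehyde carbon is C-1 by definition.
With this numbering: an ethyl group at C-5; an iodo group at C-6.
Prefixes are listed alphabetically: ethyl, iodo.
The name is 5-ethyl-6-iodooctanal.

5-ethyl-6-iodooctanal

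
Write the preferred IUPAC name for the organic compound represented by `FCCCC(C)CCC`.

The longest continuous carbon chain has 7 atoms, so the parent hydride is heptane.
Choose the numbering such that the substituent locant set {1,4} is lower than {4,7} at the first point of difference.
With this numbering: a fluoro group at C-1; a methyl group at C-4.
Prefixes are listed alphabetically: fluoro, methyl.
Putting it together: 1-fluoro-4-methylheptane.

1-fluoro-4-methylheptane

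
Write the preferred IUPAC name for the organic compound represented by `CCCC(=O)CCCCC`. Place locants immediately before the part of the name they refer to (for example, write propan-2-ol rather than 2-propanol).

Counting along the main chain through the carbonyl gives 9 carbons: the parent is nonane.
The principal characteristic group is a ketone (C=O on an internal carbon), named with the suffix -one.
Number the chain so that numbering from this end puts the carbonyl group at C-4 rather than C-6.
With this numbering: the carbonyl at C-4.
Putting it together: nonan-4-one.

nonan-4-one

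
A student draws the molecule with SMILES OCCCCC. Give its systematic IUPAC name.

pentan-1-ol

The longest carbon chain that includes the –OH group has 5 carbons, so the parent hydride is pentane.
The principal characteristic group is an alcohol (–OH), named with the suffix -ol.
The numbering direction is chosen so that numbering from this end puts the hydroxyl group at C-1 rather than C-5.
This places the hydroxyl at C-1.
The name is pentan-1-ol.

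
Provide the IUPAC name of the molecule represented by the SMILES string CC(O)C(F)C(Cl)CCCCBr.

The longest chain bearing the –OH group is 8 carbons long (octane).
The highest-priority functional group is an alcohol (–OH), so the name ends in -ol.
The numbering direction is chosen so that numbering from this end puts the hydroxyl group at C-2 rather than C-7.
This places the hydroxyl at C-2; a bromo group at C-8; a chloro group at C-4; a fluoro group at C-3.
Prefixes are listed alphabetically: bromo, chloro, fluoro.
Putting it together: 8-bromo-4-chloro-3-fluorooctan-2-ol.

8-bromo-4-chloro-3-fluorooctan-2-ol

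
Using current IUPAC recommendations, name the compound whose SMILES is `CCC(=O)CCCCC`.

Counting along the main chain through the carbonyl gives 8 carbons: the parent is octane.
The highest-priority functional group is a ketone (C=O on an internal carbon), so the name ends in -one.
The numbering direction is chosen so that numbering from this end puts the carbonyl group at C-3 rather than C-6.
That gives the carbonyl at C-3.
The name is octan-3-one.

octan-3-one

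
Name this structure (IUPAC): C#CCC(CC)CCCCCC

The longest carbon chain that includes the multiple bond has 10 carbons, so the parent hydride is decane.
There is one C≡C triple bond, indicated by the ending -yne.
Number the chain so that numbering from this end puts the triple bond at C-1 rather than C-9.
That gives the triple bond between C-1 and C-2; an ethyl group at C-4.
Assembling the pieces gives 4-ethyldec-1-yne.

4-ethyldec-1-yne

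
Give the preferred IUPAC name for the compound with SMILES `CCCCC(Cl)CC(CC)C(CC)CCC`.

The longest carbon chain is 11 atoms: the parent is undecane.
Choose the numbering such that the substituent locant set {4,5,7} is lower than {5,7,8} at the first point of difference.
This places a chloro group at C-7; ethyl groups at C-4 and C-5.
Prefixes are listed alphabetically: chloro, ethyl.
The name is 7-chloro-4,5-diethylundecane.

7-chloro-4,5-diethylundecane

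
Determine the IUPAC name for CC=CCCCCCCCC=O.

The longest chain bearing the –CHO group and the multiple bond is 11 carbons long (undecane).
An aldehyde (terminal –CHO) is the principal characteristic group, giving the suffix -al.
There is one C=C double bond, indicated by the ending -ene.
Number the chain so that the aldehyde carbon is C-1 by definition.
This places the double bond between C-9 and C-10.
The name is undec-9-enal.

undec-9-enal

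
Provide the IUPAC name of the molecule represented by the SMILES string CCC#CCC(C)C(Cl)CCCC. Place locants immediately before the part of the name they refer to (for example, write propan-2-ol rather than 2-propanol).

Counting along the main chain through the multiple bond gives 11 carbons: the parent is undecane.
There is one C≡C triple bond, indicated by the ending -yne.
Number the chain so that numbering from this end puts the triple bond at C-3 rather than C-8.
This places the triple bond between C-3 and C-4; a chloro group at C-7; a methyl group at C-6.
The substituents are ordered alphabetically, ignoring any di-/tri- multipliers.
Assembling the pieces gives 7-chloro-6-methylundec-3-yne.

7-chloro-6-methylundec-3-yne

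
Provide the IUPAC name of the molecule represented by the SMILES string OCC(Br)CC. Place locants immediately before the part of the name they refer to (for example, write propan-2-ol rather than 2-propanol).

Counting along the main chain through the –OH group gives 4 carbons: the parent is butane.
The principal characteristic group is an alcohol (–OH), named with the suffix -ol.
Number the chain so that numbering from this end puts the hydroxyl group at C-1 rather than C-4.
With this numbering: the hydroxyl at C-1; a bromo group at C-2.
Assembling the pieces gives 2-bromobutan-1-ol.

2-bromobutan-1-ol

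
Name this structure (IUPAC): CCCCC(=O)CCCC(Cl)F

1-chloro-1-fluorononan-5-one

The longest carbon chain that includes the carbonyl has 9 carbons, so the parent hydride is nonane.
The principal characteristic group is a ketone (C=O on an internal carbon), named with the suffix -one.
Choose the numbering such that the substituent locant set {1,1} is lower than {9,9} at the first point of difference.
That gives the carbonyl at C-5; a chloro group at C-1; a fluoro group at C-1.
Substituent prefixes are cited in alphabetical order (multiplying prefixes like di-/tri- are ignored for ordering).
The name is 1-chloro-1-fluorononan-5-one.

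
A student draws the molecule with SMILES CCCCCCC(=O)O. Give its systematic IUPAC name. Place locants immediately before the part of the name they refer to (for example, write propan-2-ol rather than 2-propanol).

heptanoic acid

The longest chain bearing the –COOH group is 7 carbons long (heptane).
A carboxylic acid (terminal –COOH) is the principal characteristic group, giving the suffix -oic acid.
The numbering direction is chosen so that the carboxylic acid carbon is C-1 by definition.
The name is heptanoic acid.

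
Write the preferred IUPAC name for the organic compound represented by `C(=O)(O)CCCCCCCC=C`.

dec-9-enoic acid

The longest carbon chain that includes the –COOH group and the multiple bond has 10 carbons, so the parent hydride is decane.
The highest-priority functional group is a carboxylic acid (terminal –COOH), so the name ends in -oic acid.
There is one C=C double bond, indicated by the ending -ene.
Number the chain so that the carboxylic acid carbon is C-1 by definition.
This places the double bond between C-9 and C-10.
The name is dec-9-enoic acid.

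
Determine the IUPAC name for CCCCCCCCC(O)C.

decan-2-ol

Counting along the main chain through the –OH group gives 10 carbons: the parent is decane.
The highest-priority functional group is an alcohol (–OH), so the name ends in -ol.
The numbering direction is chosen so that numbering from this end puts the hydroxyl group at C-2 rather than C-9.
That gives the hydroxyl at C-2.
The name is decan-2-ol.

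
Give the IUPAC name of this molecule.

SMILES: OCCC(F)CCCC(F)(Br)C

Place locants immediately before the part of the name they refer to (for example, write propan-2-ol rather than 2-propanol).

Counting along the main chain through the –OH group gives 8 carbons: the parent is octane.
The principal characteristic group is an alcohol (–OH), named with the suffix -ol.
Number the chain so that numbering from this end puts the hydroxyl group at C-1 rather than C-8.
With this numbering: the hydroxyl at C-1; a bromo group at C-7; fluoro groups at C-3 and C-7.
The substituents are ordered alphabetically, ignoring any di-/tri- multipliers.
The name is 7-bromo-3,7-difluorooctan-1-ol.

7-bromo-3,7-difluorooctan-1-ol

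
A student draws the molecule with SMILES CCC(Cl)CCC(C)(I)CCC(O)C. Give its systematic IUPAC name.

The longest carbon chain that includes the –OH group has 10 carbons, so the parent hydride is decane.
The highest-priority functional group is an alcohol (–OH), so the name ends in -ol.
The numbering direction is chosen so that numbering from this end puts the hydroxyl group at C-2 rather than C-9.
This places the hydroxyl at C-2; a chloro group at C-8; an iodo group at C-5; a methyl group at C-5.
The substituents are ordered alphabetically, ignoring any di-/tri- multipliers.
The name is 8-chloro-5-iodo-5-methyldecan-2-ol.

8-chloro-5-iodo-5-methyldecan-2-ol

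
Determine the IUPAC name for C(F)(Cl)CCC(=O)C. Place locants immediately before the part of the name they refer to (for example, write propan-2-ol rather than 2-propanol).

Counting along the main chain through the carbonyl gives 5 carbons: the parent is pentane.
The principal characteristic group is a ketone (C=O on an internal carbon), named with the suffix -one.
The numbering direction is chosen so that numbering from this end puts the carbonyl group at C-2 rather than C-4.
This places the carbonyl at C-2; a chloro group at C-5; a fluoro group at C-5.
Prefixes are listed alphabetically: chloro, fluoro.
Assembling the pieces gives 5-chloro-5-fluoropentan-2-one.

5-chloro-5-fluoropentan-2-one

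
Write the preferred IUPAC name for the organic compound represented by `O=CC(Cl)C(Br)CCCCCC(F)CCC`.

The longest chain bearing the –CHO group is 12 carbons long (dodecane).
The highest-priority functional group is an aldehyde (terminal –CHO), so the name ends in -al.
The numbering direction is chosen so that the aldehyde carbon is C-1 by definition.
That gives a bromo group at C-3; a chloro group at C-2; a fluoro group at C-9.
Prefixes are listed alphabetically: bromo, chloro, fluoro.
Assembling the pieces gives 3-bromo-2-chloro-9-fluorododecanal.

3-bromo-2-chloro-9-fluorododecanal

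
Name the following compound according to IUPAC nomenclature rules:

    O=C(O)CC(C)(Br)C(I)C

3-bromo-4-iodo-3-methylpentanoic acid

Counting along the main chain through the –COOH group gives 5 carbons: the parent is pentane.
The principal characteristic group is a carboxylic acid (terminal –COOH), named with the suffix -oic acid.
The numbering direction is chosen so that the carboxylic acid carbon is C-1 by definition.
With this numbering: a bromo group at C-3; an iodo group at C-4; a methyl group at C-3.
Prefixes are listed alphabetically: bromo, iodo, methyl.
Putting it together: 3-bromo-4-iodo-3-methylpentanoic acid.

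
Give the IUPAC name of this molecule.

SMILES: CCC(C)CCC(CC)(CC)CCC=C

5,5-diethyl-8-methyldec-1-ene

The longest carbon chain that includes the multiple bond has 10 carbons, so the parent hydride is decane.
There is one C=C double bond, indicated by the ending -ene.
The numbering direction is chosen so that numbering from this end puts the double bond at C-1 rather than C-9.
This places the double bond between C-1 and C-2; two ethyl groups at C-5; a methyl group at C-8.
Substituent prefixes are cited in alphabetical order (multiplying prefixes like di-/tri- are ignored for ordering).
Putting it together: 5,5-diethyl-8-methyldec-1-ene.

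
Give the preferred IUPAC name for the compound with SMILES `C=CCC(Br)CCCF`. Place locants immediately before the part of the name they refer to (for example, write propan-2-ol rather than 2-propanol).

The longest chain bearing the multiple bond is 7 carbons long (heptane).
There is one C=C double bond, indicated by the ending -ene.
Number the chain so that numbering from this end puts the double bond at C-1 rather than C-6.
With this numbering: the double bond between C-1 and C-2; a bromo group at C-4; a fluoro group at C-7.
The substituents are ordered alphabetically, ignoring any di-/tri- multipliers.
Assembling the pieces gives 4-bromo-7-fluorohept-1-ene.

4-bromo-7-fluorohept-1-ene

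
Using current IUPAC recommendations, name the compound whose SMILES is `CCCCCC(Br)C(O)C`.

The longest chain bearing the –OH group is 8 carbons long (octane).
The highest-priority functional group is an alcohol (–OH), so the name ends in -ol.
Number the chain so that numbering from this end puts the hydroxyl group at C-2 rather than C-7.
This places the hydroxyl at C-2; a bromo group at C-3.
Assembling the pieces gives 3-bromooctan-2-ol.

3-bromooctan-2-ol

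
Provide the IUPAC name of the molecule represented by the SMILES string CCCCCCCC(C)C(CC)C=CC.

The longest chain bearing the multiple bond is 12 carbons long (dodecane).
A C=C double bond in the chain gives the infix -ene-.
The numbering direction is chosen so that numbering from this end puts the double bond at C-2 rather than C-10.
That gives the double bond between C-2 and C-3; an ethyl group at C-4; a methyl group at C-5.
Substituent prefixes are cited in alphabetical order (multiplying prefixes like di-/tri- are ignored for ordering).
Putting it together: 4-ethyl-5-methyldodec-2-ene.

4-ethyl-5-methyldodec-2-ene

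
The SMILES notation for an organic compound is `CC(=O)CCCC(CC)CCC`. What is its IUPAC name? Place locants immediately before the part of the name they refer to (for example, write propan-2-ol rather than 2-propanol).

The longest chain bearing the carbonyl is 9 carbons long (nonane).
A ketone (C=O on an internal carbon) is the principal characteristic group, giving the suffix -one.
The numbering direction is chosen so that numbering from this end puts the carbonyl group at C-2 rather than C-8.
That gives the carbonyl at C-2; an ethyl group at C-6.
Putting it together: 6-ethylnonan-2-one.

6-ethylnonan-2-one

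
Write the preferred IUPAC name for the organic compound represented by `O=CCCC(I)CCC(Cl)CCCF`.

Counting along the main chain through the –CHO group gives 10 carbons: the parent is decane.
The highest-priority functional group is an aldehyde (terminal –CHO), so the name ends in -al.
Number the chain so that the aldehyde carbon is C-1 by definition.
This places a chloro group at C-7; a fluoro group at C-10; an iodo group at C-4.
Substituent prefixes are cited in alphabetical order (multiplying prefixes like di-/tri- are ignored for ordering).
The name is 7-chloro-10-fluoro-4-iododecanal.

7-chloro-10-fluoro-4-iododecanal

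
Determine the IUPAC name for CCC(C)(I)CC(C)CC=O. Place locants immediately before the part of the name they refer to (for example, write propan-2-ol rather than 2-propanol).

The longest carbon chain that includes the –CHO group has 7 carbons, so the parent hydride is heptane.
The principal characteristic group is an aldehyde (terminal –CHO), named with the suffix -al.
The numbering direction is chosen so that the aldehyde carbon is C-1 by definition.
With this numbering: an iodo group at C-5; methyl groups at C-3 and C-5.
The substituents are ordered alphabetically, ignoring any di-/tri- multipliers.
Putting it together: 5-iodo-3,5-dimethylheptanal.

5-iodo-3,5-dimethylheptanal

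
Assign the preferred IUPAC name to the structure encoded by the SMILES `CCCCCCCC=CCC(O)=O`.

undec-3-enoic acid

The longest chain bearing the –COOH group and the multiple bond is 11 carbons long (undecane).
The principal characteristic group is a carboxylic acid (terminal –COOH), named with the suffix -oic acid.
There is one C=C double bond, indicated by the ending -ene.
Number the chain so that the carboxylic acid carbon is C-1 by definition.
With this numbering: the double bond between C-3 and C-4.
Assembling the pieces gives undec-3-enoic acid.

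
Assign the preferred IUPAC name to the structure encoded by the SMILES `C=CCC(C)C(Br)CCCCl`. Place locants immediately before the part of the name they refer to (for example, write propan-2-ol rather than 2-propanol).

Counting along the main chain through the multiple bond gives 8 carbons: the parent is octane.
There is one C=C double bond, indicated by the ending -ene.
The numbering direction is chosen so that numbering from this end puts the double bond at C-1 rather than C-7.
That gives the double bond between C-1 and C-2; a bromo group at C-5; a chloro group at C-8; a methyl group at C-4.
The substituents are ordered alphabetically, ignoring any di-/tri- multipliers.
Assembling the pieces gives 5-bromo-8-chloro-4-methyloct-1-ene.

5-bromo-8-chloro-4-methyloct-1-ene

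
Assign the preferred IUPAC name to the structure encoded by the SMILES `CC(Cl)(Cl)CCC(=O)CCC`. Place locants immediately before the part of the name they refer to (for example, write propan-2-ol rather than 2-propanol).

The longest chain bearing the carbonyl is 8 carbons long (octane).
The highest-priority functional group is a ketone (C=O on an internal carbon), so the name ends in -one.
The numbering direction is chosen so that numbering from this end puts the carbonyl group at C-4 rather than C-5.
This places the carbonyl at C-4; two chloro groups at C-7.
Putting it together: 7,7-dichlorooctan-4-one.

7,7-dichlorooctan-4-one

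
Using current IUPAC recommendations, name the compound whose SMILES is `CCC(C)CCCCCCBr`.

The longest continuous carbon chain has 9 atoms, so the parent hydride is nonane.
Number the chain so that the substituent locant set {1,7} is lower than {3,9} at the first point of difference.
That gives a bromo group at C-1; a methyl group at C-7.
The substituents are ordered alphabetically, ignoring any di-/tri- multipliers.
The name is 1-bromo-7-methylnonane.

1-bromo-7-methylnonane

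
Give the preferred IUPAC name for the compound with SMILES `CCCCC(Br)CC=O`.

3-bromoheptanal

The longest carbon chain that includes the –CHO group has 7 carbons, so the parent hydride is heptane.
An aldehyde (terminal –CHO) is the principal characteristic group, giving the suffix -al.
The numbering direction is chosen so that the aldehyde carbon is C-1 by definition.
That gives a bromo group at C-3.
Assembling the pieces gives 3-bromoheptanal.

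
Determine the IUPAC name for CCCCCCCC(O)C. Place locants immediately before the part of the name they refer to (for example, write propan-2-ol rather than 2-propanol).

nonan-2-ol

The longest carbon chain that includes the –OH group has 9 carbons, so the parent hydride is nonane.
The principal characteristic group is an alcohol (–OH), named with the suffix -ol.
The numbering direction is chosen so that numbering from this end puts the hydroxyl group at C-2 rather than C-8.
With this numbering: the hydroxyl at C-2.
The name is nonan-2-ol.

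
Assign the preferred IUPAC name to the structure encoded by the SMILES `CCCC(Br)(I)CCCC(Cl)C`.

6-bromo-2-chloro-6-iodononane

The parent chain contains 9 carbons (nonane).
Number the chain so that the substituent locant set {2,6,6} is lower than {4,4,8} at the first point of difference.
This places a bromo group at C-6; a chloro group at C-2; an iodo group at C-6.
Substituent prefixes are cited in alphabetical order (multiplying prefixes like di-/tri- are ignored for ordering).
Putting it together: 6-bromo-2-chloro-6-iodononane.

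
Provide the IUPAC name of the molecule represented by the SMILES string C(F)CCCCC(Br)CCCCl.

The longest carbon chain is 9 atoms: the parent is nonane.
The numbering direction is chosen so that the substituent locant set {1,4,9} is lower than {1,6,9} at the first point of difference.
With this numbering: a bromo group at C-4; a chloro group at C-1; a fluoro group at C-9.
The substituents are ordered alphabetically, ignoring any di-/tri- multipliers.
Assembling the pieces gives 4-bromo-1-chloro-9-fluorononane.

4-bromo-1-chloro-9-fluorononane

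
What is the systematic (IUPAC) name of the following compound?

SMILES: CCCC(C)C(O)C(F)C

The longest carbon chain that includes the –OH group has 7 carbons, so the parent hydride is heptane.
The principal characteristic group is an alcohol (–OH), named with the suffix -ol.
The numbering direction is chosen so that numbering from this end puts the hydroxyl group at C-3 rather than C-5.
This places the hydroxyl at C-3; a fluoro group at C-2; a methyl group at C-4.
Prefixes are listed alphabetically: fluoro, methyl.
Assembling the pieces gives 2-fluoro-4-methylheptan-3-ol.

2-fluoro-4-methylheptan-3-ol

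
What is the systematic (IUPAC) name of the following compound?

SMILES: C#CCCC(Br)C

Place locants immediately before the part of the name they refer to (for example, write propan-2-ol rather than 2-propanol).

The longest carbon chain that includes the multiple bond has 6 carbons, so the parent hydride is hexane.
A C≡C triple bond in the chain gives the infix -yne-.
The numbering direction is chosen so that numbering from this end puts the triple bond at C-1 rather than C-5.
With this numbering: the triple bond between C-1 and C-2; a bromo group at C-5.
Assembling the pieces gives 5-bromohex-1-yne.

5-bromohex-1-yne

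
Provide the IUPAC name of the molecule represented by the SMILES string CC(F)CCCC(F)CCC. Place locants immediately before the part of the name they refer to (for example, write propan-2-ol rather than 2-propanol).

The longest continuous carbon chain has 9 atoms, so the parent hydride is nonane.
The numbering direction is chosen so that the substituent locant set {2,6} is lower than {4,8} at the first point of difference.
With this numbering: fluoro groups at C-2 and C-6.
Putting it together: 2,6-difluorononane.

2,6-difluorononane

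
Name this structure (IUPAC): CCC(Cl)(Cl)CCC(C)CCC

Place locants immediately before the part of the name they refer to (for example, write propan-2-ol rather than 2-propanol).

3,3-dichloro-6-methylnonane

The parent chain contains 9 carbons (nonane).
Number the chain so that the substituent locant set {3,3,6} is lower than {4,7,7} at the first point of difference.
With this numbering: two chloro groups at C-3; a methyl group at C-6.
Prefixes are listed alphabetically: chloro, methyl.
Putting it together: 3,3-dichloro-6-methylnonane.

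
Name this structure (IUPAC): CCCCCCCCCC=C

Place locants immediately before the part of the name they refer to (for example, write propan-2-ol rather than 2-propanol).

undec-1-ene

The longest carbon chain that includes the multiple bond has 11 carbons, so the parent hydride is undecane.
There is one C=C double bond, indicated by the ending -ene.
The numbering direction is chosen so that numbering from this end puts the double bond at C-1 rather than C-10.
With this numbering: the double bond between C-1 and C-2.
Putting it together: undec-1-ene.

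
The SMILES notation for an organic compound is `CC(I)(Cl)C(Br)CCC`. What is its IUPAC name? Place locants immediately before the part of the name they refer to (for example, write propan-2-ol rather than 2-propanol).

The parent chain contains 6 carbons (hexane).
The numbering direction is chosen so that the substituent locant set {2,2,3} is lower than {4,5,5} at the first point of difference.
That gives a bromo group at C-3; a chloro group at C-2; an iodo group at C-2.
Prefixes are listed alphabetically: bromo, chloro, iodo.
The name is 3-bromo-2-chloro-2-iodohexane.

3-bromo-2-chloro-2-iodohexane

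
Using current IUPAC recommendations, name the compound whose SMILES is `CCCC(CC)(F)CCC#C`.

5-ethyl-5-fluorooct-1-yne

The longest carbon chain that includes the multiple bond has 8 carbons, so the parent hydride is octane.
There is one C≡C triple bond, indicated by the ending -yne.
Number the chain so that numbering from this end puts the triple bond at C-1 rather than C-7.
That gives the triple bond between C-1 and C-2; an ethyl group at C-5; a fluoro group at C-5.
The substituents are ordered alphabetically, ignoring any di-/tri- multipliers.
Assembling the pieces gives 5-ethyl-5-fluorooct-1-yne.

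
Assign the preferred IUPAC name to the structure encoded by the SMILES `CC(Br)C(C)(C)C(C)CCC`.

The parent chain contains 7 carbons (heptane).
The numbering direction is chosen so that the substituent locant set {2,3,3,4} is lower than {4,5,5,6} at the first point of difference.
With this numbering: a bromo group at C-2; methyl groups at C-3 (×2) and C-4.
Prefixes are listed alphabetically: bromo, methyl.
Putting it together: 2-bromo-3,3,4-trimethylheptane.

2-bromo-3,3,4-trimethylheptane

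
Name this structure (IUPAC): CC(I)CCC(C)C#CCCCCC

2-iodo-5-methyldodec-6-yne

The longest chain bearing the multiple bond is 12 carbons long (dodecane).
A C≡C triple bond in the chain gives the infix -yne-.
Number the chain so that the substituent locant set {2,5} is lower than {8,11} at the first point of difference.
With this numbering: the triple bond between C-6 and C-7; an iodo group at C-2; a methyl group at C-5.
Substituent prefixes are cited in alphabetical order (multiplying prefixes like di-/tri- are ignored for ordering).
The name is 2-iodo-5-methyldodec-6-yne.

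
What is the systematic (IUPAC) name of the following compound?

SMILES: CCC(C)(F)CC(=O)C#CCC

The longest chain bearing the carbonyl and the multiple bond is 9 carbons long (nonane).
The principal characteristic group is a ketone (C=O on an internal carbon), named with the suffix -one.
A C≡C triple bond in the chain gives the infix -yne-.
The numbering direction is chosen so that numbering from this end puts the triple bond at C-3 rather than C-6.
With this numbering: the carbonyl at C-5; the triple bond between C-3 and C-4; a fluoro group at C-7; a methyl group at C-7.
The substituents are ordered alphabetically, ignoring any di-/tri- multipliers.
The name is 7-fluoro-7-methylnon-3-yn-5-one.

7-fluoro-7-methylnon-3-yn-5-one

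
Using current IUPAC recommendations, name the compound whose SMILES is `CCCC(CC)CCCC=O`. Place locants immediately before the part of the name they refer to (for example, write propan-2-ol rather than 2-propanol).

Counting along the main chain through the –CHO group gives 8 carbons: the parent is octane.
The highest-priority functional group is an aldehyde (terminal –CHO), so the name ends in -al.
Choose the numbering such that the aldehyde carbon is C-1 by definition.
With this numbering: an ethyl group at C-5.
The name is 5-ethyloctanal.

5-ethyloctanal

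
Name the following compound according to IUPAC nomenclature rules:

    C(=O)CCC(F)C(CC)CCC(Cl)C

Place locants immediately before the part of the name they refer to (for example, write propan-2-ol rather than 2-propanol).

The longest chain bearing the –CHO group is 9 carbons long (nonane).
The highest-priority functional group is an aldehyde (terminal –CHO), so the name ends in -al.
Number the chain so that the aldehyde carbon is C-1 by definition.
That gives a chloro group at C-8; an ethyl group at C-5; a fluoro group at C-4.
Substituent prefixes are cited in alphabetical order (multiplying prefixes like di-/tri- are ignored for ordering).
Assembling the pieces gives 8-chloro-5-ethyl-4-fluorononanal.

8-chloro-5-ethyl-4-fluorononanal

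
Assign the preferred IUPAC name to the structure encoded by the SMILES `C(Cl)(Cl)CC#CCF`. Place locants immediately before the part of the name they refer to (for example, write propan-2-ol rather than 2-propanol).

5,5-dichloro-1-fluoropent-2-yne

The longest carbon chain that includes the multiple bond has 5 carbons, so the parent hydride is pentane.
There is one C≡C triple bond, indicated by the ending -yne.
Number the chain so that numbering from this end puts the triple bond at C-2 rather than C-3.
With this numbering: the triple bond between C-2 and C-3; two chloro groups at C-5; a fluoro group at C-1.
The substituents are ordered alphabetically, ignoring any di-/tri- multipliers.
Putting it together: 5,5-dichloro-1-fluoropent-2-yne.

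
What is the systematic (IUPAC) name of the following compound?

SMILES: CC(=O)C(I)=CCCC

The longest carbon chain that includes the carbonyl and the multiple bond has 7 carbons, so the parent hydride is heptane.
The principal characteristic group is a ketone (C=O on an internal carbon), named with the suffix -one.
The chain contains a C=C double bond, so the unsaturation ending is -ene.
The numbering direction is chosen so that numbering from this end puts the carbonyl group at C-2 rather than C-6.
With this numbering: the carbonyl at C-2; the double bond between C-3 and C-4; an iodo group at C-3.
Putting it together: 3-iodohept-3-en-2-one.

3-iodohept-3-en-2-one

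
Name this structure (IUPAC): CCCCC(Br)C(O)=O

The longest chain bearing the –COOH group is 6 carbons long (hexane).
The principal characteristic group is a carboxylic acid (terminal –COOH), named with the suffix -oic acid.
Number the chain so that the carboxylic acid carbon is C-1 by definition.
This places a bromo group at C-2.
Putting it together: 2-bromohexanoic acid.

2-bromohexanoic acid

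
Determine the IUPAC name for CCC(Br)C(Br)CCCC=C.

The longest carbon chain that includes the multiple bond has 9 carbons, so the parent hydride is nonane.
There is one C=C double bond, indicated by the ending -ene.
Choose the numbering such that numbering from this end puts the double bond at C-1 rather than C-8.
With this numbering: the double bond between C-1 and C-2; bromo groups at C-6 and C-7.
Assembling the pieces gives 6,7-dibromonon-1-ene.

6,7-dibromonon-1-ene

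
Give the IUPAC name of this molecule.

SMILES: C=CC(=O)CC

pent-1-en-3-one

Counting along the main chain through the carbonyl and the multiple bond gives 5 carbons: the parent is pentane.
The principal characteristic group is a ketone (C=O on an internal carbon), named with the suffix -one.
A C=C double bond in the chain gives the infix -ene-.
The numbering direction is chosen so that numbering from this end puts the double bond at C-1 rather than C-4.
With this numbering: the carbonyl at C-3; the double bond between C-1 and C-2.
Assembling the pieces gives pent-1-en-3-one.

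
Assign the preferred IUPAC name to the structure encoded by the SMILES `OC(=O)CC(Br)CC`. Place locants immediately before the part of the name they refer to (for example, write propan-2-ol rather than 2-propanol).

3-bromopentanoic acid

The longest carbon chain that includes the –COOH group has 5 carbons, so the parent hydride is pentane.
The highest-priority functional group is a carboxylic acid (terminal –COOH), so the name ends in -oic acid.
Number the chain so that the carboxylic acid carbon is C-1 by definition.
With this numbering: a bromo group at C-3.
Putting it together: 3-bromopentanoic acid.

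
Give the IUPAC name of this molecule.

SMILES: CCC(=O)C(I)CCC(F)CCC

7-fluoro-4-iododecan-3-one

The longest carbon chain that includes the carbonyl has 10 carbons, so the parent hydride is decane.
The highest-priority functional group is a ketone (C=O on an internal carbon), so the name ends in -one.
The numbering direction is chosen so that numbering from this end puts the carbonyl group at C-3 rather than C-8.
That gives the carbonyl at C-3; a fluoro group at C-7; an iodo group at C-4.
Substituent prefixes are cited in alphabetical order (multiplying prefixes like di-/tri- are ignored for ordering).
Putting it together: 7-fluoro-4-iododecan-3-one.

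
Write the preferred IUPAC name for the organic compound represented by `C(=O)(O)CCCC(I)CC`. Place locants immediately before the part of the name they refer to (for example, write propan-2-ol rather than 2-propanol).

The longest chain bearing the –COOH group is 7 carbons long (heptane).
The principal characteristic group is a carboxylic acid (terminal –COOH), named with the suffix -oic acid.
Number the chain so that the carboxylic acid carbon is C-1 by definition.
This places an iodo group at C-5.
The name is 5-iodoheptanoic acid.

5-iodoheptanoic acid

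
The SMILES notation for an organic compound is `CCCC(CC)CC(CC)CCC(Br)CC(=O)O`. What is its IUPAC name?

3-bromo-6,8-diethylundecanoic acid

The longest chain bearing the –COOH group is 11 carbons long (undecane).
A carboxylic acid (terminal –COOH) is the principal characteristic group, giving the suffix -oic acid.
Choose the numbering such that the carboxylic acid carbon is C-1 by definition.
With this numbering: a bromo group at C-3; ethyl groups at C-6 and C-8.
Substituent prefixes are cited in alphabetical order (multiplying prefixes like di-/tri- are ignored for ordering).
The name is 3-bromo-6,8-diethylundecanoic acid.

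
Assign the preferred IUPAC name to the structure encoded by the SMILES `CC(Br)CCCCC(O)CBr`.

The longest carbon chain that includes the –OH group has 8 carbons, so the parent hydride is octane.
The principal characteristic group is an alcohol (–OH), named with the suffix -ol.
The numbering direction is chosen so that numbering from this end puts the hydroxyl group at C-2 rather than C-7.
With this numbering: the hydroxyl at C-2; bromo groups at C-1 and C-7.
Assembling the pieces gives 1,7-dibromooctan-2-ol.

1,7-dibromooctan-2-ol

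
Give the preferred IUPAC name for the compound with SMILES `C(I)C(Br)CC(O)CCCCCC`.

Counting along the main chain through the –OH group gives 10 carbons: the parent is decane.
An alcohol (–OH) is the principal characteristic group, giving the suffix -ol.
Choose the numbering such that numbering from this end puts the hydroxyl group at C-4 rather than C-7.
That gives the hydroxyl at C-4; a bromo group at C-2; an iodo group at C-1.
Substituent prefixes are cited in alphabetical order (multiplying prefixes like di-/tri- are ignored for ordering).
Putting it together: 2-bromo-1-iododecan-4-ol.

2-bromo-1-iododecan-4-ol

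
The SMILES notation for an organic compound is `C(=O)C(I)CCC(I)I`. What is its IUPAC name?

The longest chain bearing the –CHO group is 5 carbons long (pentane).
The principal characteristic group is an aldehyde (terminal –CHO), named with the suffix -al.
Number the chain so that the aldehyde carbon is C-1 by definition.
That gives iodo groups at C-2 and C-5 (×2).
Putting it together: 2,5,5-triiodopentanal.

2,5,5-triiodopentanal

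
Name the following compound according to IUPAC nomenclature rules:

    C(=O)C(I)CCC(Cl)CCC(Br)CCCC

The longest carbon chain that includes the –CHO group has 12 carbons, so the parent hydride is dodecane.
The highest-priority functional group is an aldehyde (terminal –CHO), so the name ends in -al.
Number the chain so that the aldehyde carbon is C-1 by definition.
This places a bromo group at C-8; a chloro group at C-5; an iodo group at C-2.
The substituents are ordered alphabetically, ignoring any di-/tri- multipliers.
Assembling the pieces gives 8-bromo-5-chloro-2-iodododecanal.

8-bromo-5-chloro-2-iodododecanal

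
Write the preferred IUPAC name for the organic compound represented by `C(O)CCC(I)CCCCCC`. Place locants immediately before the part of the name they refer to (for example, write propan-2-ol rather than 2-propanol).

4-iododecan-1-ol

Counting along the main chain through the –OH group gives 10 carbons: the parent is decane.
An alcohol (–OH) is the principal characteristic group, giving the suffix -ol.
Number the chain so that numbering from this end puts the hydroxyl group at C-1 rather than C-10.
That gives the hydroxyl at C-1; an iodo group at C-4.
Assembling the pieces gives 4-iododecan-1-ol.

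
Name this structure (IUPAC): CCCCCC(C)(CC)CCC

4-ethyl-4-methylnonane

The parent chain contains 9 carbons (nonane).
The numbering direction is chosen so that the substituent locant set {4,4} is lower than {6,6} at the first point of difference.
This places an ethyl group at C-4; a methyl group at C-4.
The substituents are ordered alphabetically, ignoring any di-/tri- multipliers.
Assembling the pieces gives 4-ethyl-4-methylnonane.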